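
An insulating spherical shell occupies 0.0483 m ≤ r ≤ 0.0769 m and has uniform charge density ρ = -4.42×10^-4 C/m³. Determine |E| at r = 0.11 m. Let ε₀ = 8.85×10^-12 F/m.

Take a concentric spherical Gaussian surface of radius r = 0.11 m (r > 0.0769 m, enclosing the whole shell).
Q_enc = ρ·(4π/3)(b³ − a³) = (-4.42×10^-4)·(4π/3)·((0.0769)³ − (0.0483)³) = -6.333e-7 C.
Gauss's law: E·4πr² = Q_enc/ε₀.
E = |Q_enc|/(4πε₀r²) = (6.333×10^-7)/(4π·8.85×10^-12·(0.11)²) = 4.71×10^5 N/C.

|E| ≈ 4.71×10^5 N/C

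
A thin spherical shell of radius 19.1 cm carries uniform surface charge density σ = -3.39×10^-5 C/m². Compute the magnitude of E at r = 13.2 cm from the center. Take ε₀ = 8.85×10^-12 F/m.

By spherical symmetry E is radial; choose a Gaussian sphere of radius r = 13.2 cm (inside the shell, r < 19.1 cm).
No charge lies within this surface, so Q_enc = 0 and Gauss's law gives E·4πr² = 0 ⇒ E = 0.

|E| = 0 V/m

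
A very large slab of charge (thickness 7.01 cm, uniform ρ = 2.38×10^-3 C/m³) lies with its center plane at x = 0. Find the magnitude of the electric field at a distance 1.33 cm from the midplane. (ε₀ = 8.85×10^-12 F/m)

|E| = 3.58×10^6 V/m

By symmetry E is perpendicular to the slab. A Gaussian pillbox from −1.33 cm to +1.33 cm (face area A) lies entirely within the slab.
Q_enc = ρ·(2x)·A and flux = 2EA, so 2EA = 2ρxA/ε₀ ⇒ E = |ρ|x/ε₀.
E = (2.38×10^-3)(0.0133)/(8.85×10^-12) = 3.58×10^6 N/C.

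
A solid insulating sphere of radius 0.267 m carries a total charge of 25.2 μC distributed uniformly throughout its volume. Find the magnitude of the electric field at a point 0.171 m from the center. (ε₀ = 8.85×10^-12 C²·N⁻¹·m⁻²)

E = 2.04e6 N/C

Take a concentric spherical Gaussian surface of radius r = 0.171 m (r < R).
Only the charge within r is enclosed: Q_enc = Q·(r/R)³ = (25.2 μC)·(0.171 m/0.267 m)³ = 6.62e-6 C.
By Gauss's law, ∮E·dA = E·4πr² = Q_enc/ε₀.
E = |Q_enc|/(4πε₀r²) = (6.62×10^-6)/(4π·8.85×10^-12·(0.171)²) = 2.04×10^6 N/C.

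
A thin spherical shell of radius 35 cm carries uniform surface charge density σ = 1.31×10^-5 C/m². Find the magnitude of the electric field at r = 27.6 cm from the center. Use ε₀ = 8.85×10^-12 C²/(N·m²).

E = 0

Use a concentric Gaussian sphere at r = 27.6 cm (inside the shell, r < 35 cm).
All the charge is outside the Gaussian surface: Q_enc = 0, hence E = 0 everywhere inside the shell.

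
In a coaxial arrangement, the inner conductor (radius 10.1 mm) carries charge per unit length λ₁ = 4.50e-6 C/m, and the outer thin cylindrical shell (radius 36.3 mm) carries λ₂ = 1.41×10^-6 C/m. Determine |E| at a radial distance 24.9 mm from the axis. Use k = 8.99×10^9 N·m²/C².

|E| ≈ 3.25×10^6 N/C

By cylindrical symmetry E is radial; use a coaxial Gaussian cylinder of radius 24.9 mm and length L (between the conductors, 10.1 mm < r < 36.3 mm).
The shell at 36.3 mm lies outside the Gaussian surface, so λ_enc = λ₁ = 4.50×10^-6 C/m.
Since E is radial and uniform over the curved surface, Φ = E·2πrL = Q_enc/ε₀ = λ_enc L/ε₀.
E = 2k|λ_enc|/r = 2(8.99×10^9)(4.50×10^-6)/(0.0249) = 3.25e6 N/C.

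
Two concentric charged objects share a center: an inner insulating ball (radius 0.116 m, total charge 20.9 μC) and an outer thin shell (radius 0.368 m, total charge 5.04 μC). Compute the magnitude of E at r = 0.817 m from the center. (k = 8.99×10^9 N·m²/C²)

By spherical symmetry E is radial; choose a Gaussian sphere of radius r = 0.817 m (r > 0.368 m, enclosing both).
Q_enc = (20.9 μC) + (5.04 μC) = 2.594e-5 C.
Gauss's law: E·4πr² = Q_enc/ε₀.
E = k|Q_enc|/r² = (8.99×10^9)(2.594×10^-5)/(0.817)² = 3.49e5 N/C.

|E| ≈ 3.49×10^5 N/C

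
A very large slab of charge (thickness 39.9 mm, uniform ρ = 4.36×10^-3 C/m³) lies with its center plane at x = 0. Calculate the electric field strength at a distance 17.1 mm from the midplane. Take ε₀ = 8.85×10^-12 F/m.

By symmetry E is perpendicular to the slab. A Gaussian pillbox from −17.1 mm to +17.1 mm (face area A) lies entirely within the slab.
Q_enc = ρ·(2x)·A and flux = 2EA, so 2EA = 2ρxA/ε₀ ⇒ E = |ρ|x/ε₀.
E = (4.36e-3)(0.0171)/(8.85×10^-12) = 8.42×10^6 N/C.

8.42e6 V/m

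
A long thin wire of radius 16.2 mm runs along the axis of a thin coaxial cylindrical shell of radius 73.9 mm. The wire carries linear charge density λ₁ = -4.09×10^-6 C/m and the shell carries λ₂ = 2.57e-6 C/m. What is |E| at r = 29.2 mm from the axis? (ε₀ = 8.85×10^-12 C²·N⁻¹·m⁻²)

Take a coaxial cylindrical Gaussian surface of radius r = 29.2 mm and length L (between the conductors, 16.2 mm < r < 73.9 mm).
Only the inner wire is enclosed; the outer shell contributes nothing inside itself. λ_enc = λ₁ = -4.09×10^-6 C/m.
Since E is radial and uniform over the curved surface, Φ = E·2πrL = Q_enc/ε₀ = λ_enc L/ε₀.
E = |λ_enc|/(2πε₀r) = (4.09×10^-6)/(2π·8.85×10^-12·0.0292) = 2.52×10^6 N/C.

2.52×10^6 N/C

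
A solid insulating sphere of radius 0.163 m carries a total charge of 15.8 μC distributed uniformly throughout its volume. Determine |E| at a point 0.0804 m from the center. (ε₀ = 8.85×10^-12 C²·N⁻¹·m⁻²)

|E| ≈ 2.64×10^6 N/C

By spherical symmetry E is radial; choose a Gaussian sphere of radius r = 0.0804 m (r < R).
For a uniform sphere the enclosed fraction is (r/R)³, so Q_enc = (15.8 μC)(0.0804/0.163)³ = 1.896×10^-6 C.
Gauss's law: E·4πr² = Q_enc/ε₀.
E = |Q_enc|/(4πε₀r²) = (1.896×10^-6)/(4π·8.85×10^-12·(0.0804)²) = 2.64×10^6 N/C.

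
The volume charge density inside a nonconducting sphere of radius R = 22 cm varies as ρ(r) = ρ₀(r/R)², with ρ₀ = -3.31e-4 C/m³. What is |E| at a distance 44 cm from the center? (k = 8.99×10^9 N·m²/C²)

|E| ≈ 4.11e5 N/C

By spherical symmetry E is radial; choose a Gaussian sphere of radius r = 44 cm (r > R, all charge enclosed).
Q_enc = 4π ∫₀^R ρ₀(r'/R)^2 r'² dr' = 4πρ₀R³/5 = -8.858×10^-6 C.
By Gauss's law, ∮E·dA = E·4πr² = Q_enc/ε₀.
E = k|Q_enc|/r² = (8.99×10^9)(8.858×10^-6)/(0.44)² = 4.11×10^5 N/C.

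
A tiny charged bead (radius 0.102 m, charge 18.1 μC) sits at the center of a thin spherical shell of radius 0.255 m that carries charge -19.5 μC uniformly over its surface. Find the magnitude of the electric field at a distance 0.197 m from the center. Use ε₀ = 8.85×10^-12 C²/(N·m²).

E = 4.19×10^6 N/C

Use a concentric Gaussian sphere at r = 0.197 m (between the bodies, 0.102 m < r < 0.255 m).
Only the inner charge is enclosed; the outer shell contributes nothing inside itself. Q_enc = 18.1 μC = 1.81e-5 C.
Since E is radial and uniform over the Gaussian sphere, Φ = E·4πr² = Q_enc/ε₀.
E = |Q_enc|/(4πε₀r²) = (1.81×10^-5)/(4π·8.85×10^-12·(0.197)²) = 4.19×10^6 N/C.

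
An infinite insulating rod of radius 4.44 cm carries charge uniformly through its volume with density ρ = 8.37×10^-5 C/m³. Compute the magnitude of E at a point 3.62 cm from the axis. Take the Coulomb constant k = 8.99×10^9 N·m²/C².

By cylindrical symmetry E is radial; use a coaxial Gaussian cylinder of radius 3.62 cm and length L (r < R).
Charge inside radius r per length L is ρ·πr²·L, so λ_enc = ρπr² = 3.446e-7 C/m.
Applying ∮E·dA = Q_enc/ε₀ with the end caps contributing no flux:
E = 2k|λ_enc|/r = 2(8.99×10^9)(3.446×10^-7)/(0.0362) = 1.71×10^5 N/C.

E ≈ 1.71e5 V/m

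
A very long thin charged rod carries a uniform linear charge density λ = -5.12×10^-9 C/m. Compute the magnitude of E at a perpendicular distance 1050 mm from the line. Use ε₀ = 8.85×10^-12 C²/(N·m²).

|E| = 87.7 N/C

By cylindrical symmetry E is radial; use a coaxial Gaussian cylinder of radius 1050 mm and length L.
Q_enc = λL, so λ_enc = -5.12×10^-9 C/m.
Since E is radial and uniform over the curved surface, Φ = E·2πrL = Q_enc/ε₀ = λ_enc L/ε₀.
E = |λ_enc|/(2πε₀r) = (5.12×10^-9)/(2π·8.85×10^-12·1.05) = 87.7 N/C.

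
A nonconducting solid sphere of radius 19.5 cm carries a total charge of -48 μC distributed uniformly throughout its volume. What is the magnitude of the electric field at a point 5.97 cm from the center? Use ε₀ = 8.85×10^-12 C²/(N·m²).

Symmetry ⇒ E = E(r) r̂. Gaussian sphere of radius r = 5.97 cm (r < R).
Only the charge within r is enclosed: Q_enc = Q·(r/R)³ = (-48 μC)·(5.97 cm/19.5 cm)³ = -1.377e-6 C.
By Gauss's law, ∮E·dA = E·4πr² = Q_enc/ε₀.
E = |Q_enc|/(4πε₀r²) = (1.377×10^-6)/(4π·8.85×10^-12·(0.0597)²) = 3.48×10^6 N/C.

3.48×10^6 N/C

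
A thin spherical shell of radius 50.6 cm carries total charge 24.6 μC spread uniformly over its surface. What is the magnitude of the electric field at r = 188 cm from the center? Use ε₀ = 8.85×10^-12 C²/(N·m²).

Take a concentric spherical Gaussian surface of radius r = 188 cm (r > 50.6 cm).
The entire shell is enclosed: Q_enc = 2.46×10^-5 C.
Gauss's law: E·4πr² = Q_enc/ε₀.
E = |Q_enc|/(4πε₀r²) = (2.46×10^-5)/(4π·8.85×10^-12·(1.88)²) = 6.26×10^4 N/C.

E ≈ 6.26×10^4 N/C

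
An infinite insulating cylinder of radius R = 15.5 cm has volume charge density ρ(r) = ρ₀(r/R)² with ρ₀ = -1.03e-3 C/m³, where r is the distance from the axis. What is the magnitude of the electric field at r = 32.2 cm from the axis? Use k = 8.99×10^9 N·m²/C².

Choose a coaxial cylinder of radius r = 32.2 cm (arbitrary length L) as the Gaussian surface (r > R, full charge per length enclosed).
λ_enc = 2π ∫₀^R ρ₀(r'/R)^2 r' dr' = 2πρ₀R²/4 = -3.887e-5 C/m.
Since E is radial and uniform over the curved surface, Φ = E·2πrL = Q_enc/ε₀ = λ_enc L/ε₀.
E = 2k|λ_enc|/r = 2(8.99×10^9)(3.887×10^-5)/(0.322) = 2.17e6 N/C.

E = 2.17e6 N/C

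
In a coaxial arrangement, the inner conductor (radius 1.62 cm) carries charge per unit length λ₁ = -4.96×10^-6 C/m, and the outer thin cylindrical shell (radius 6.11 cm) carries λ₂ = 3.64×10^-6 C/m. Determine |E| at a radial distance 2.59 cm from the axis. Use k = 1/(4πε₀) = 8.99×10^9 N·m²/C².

E = 3.44×10^6 V/m

Choose a coaxial cylinder of radius r = 2.59 cm (arbitrary length L) as the Gaussian surface (between the conductors, 1.62 cm < r < 6.11 cm).
The shell at 6.11 cm lies outside the Gaussian surface, so λ_enc = λ₁ = -4.96×10^-6 C/m.
Gauss's law: E·2πrL = λ_enc L/ε₀.
E = 2k|λ_enc|/r = 2(8.99×10^9)(4.96×10^-6)/(0.0259) = 3.44×10^6 N/C.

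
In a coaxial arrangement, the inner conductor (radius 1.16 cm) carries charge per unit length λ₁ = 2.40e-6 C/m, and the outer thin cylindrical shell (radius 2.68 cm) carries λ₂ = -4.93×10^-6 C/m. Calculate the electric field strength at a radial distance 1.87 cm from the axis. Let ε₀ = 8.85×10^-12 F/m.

Take a coaxial cylindrical Gaussian surface of radius r = 1.87 cm and length L (between the conductors, 1.16 cm < r < 2.68 cm).
Only the inner wire is enclosed; the outer shell contributes nothing inside itself. λ_enc = λ₁ = 2.40e-6 C/m.
Applying ∮E·dA = Q_enc/ε₀ with the end caps contributing no flux:
E = |λ_enc|/(2πε₀r) = (2.40×10^-6)/(2π·8.85×10^-12·0.0187) = 2.31×10^6 N/C.

|E| = 2.31×10^6 N/C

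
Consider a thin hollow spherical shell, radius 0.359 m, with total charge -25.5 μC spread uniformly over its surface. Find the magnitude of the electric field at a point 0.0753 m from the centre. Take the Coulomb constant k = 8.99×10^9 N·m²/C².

E = 0 (no enclosed charge)

Symmetry ⇒ E = E(r) r̂. Gaussian sphere of radius r = 0.0753 m (inside the shell, r < 0.359 m).
No charge lies within this surface, so Q_enc = 0 and Gauss's law gives E·4πr² = 0 ⇒ E = 0.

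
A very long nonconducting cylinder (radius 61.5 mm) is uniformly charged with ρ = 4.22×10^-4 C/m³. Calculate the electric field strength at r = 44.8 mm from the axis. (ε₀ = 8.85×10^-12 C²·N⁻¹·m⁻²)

By cylindrical symmetry E is radial; use a coaxial Gaussian cylinder of radius 44.8 mm and length L (r < R).
Enclosed charge per unit length: λ_enc = ρ·πr² = (4.22e-4)π(0.0448)² = 2.661×10^-6 C/m.
Gauss's law: E·2πrL = λ_enc L/ε₀.
E = |λ_enc|/(2πε₀r) = (2.661×10^-6)/(2π·8.85×10^-12·0.0448) = 1.07e6 N/C.

|E| = 1.07e6 N/C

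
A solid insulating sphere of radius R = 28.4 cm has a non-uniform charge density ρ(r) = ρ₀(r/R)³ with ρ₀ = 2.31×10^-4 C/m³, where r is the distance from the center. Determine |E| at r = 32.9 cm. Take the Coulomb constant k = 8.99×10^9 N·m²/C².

E ≈ 9.20e5 V/m

Use a concentric Gaussian sphere at r = 32.9 cm (r > R, all charge enclosed).
Q_enc = 4π ∫₀^R ρ₀(r'/R)^3 r'² dr' = 4πρ₀R³/6 = 1.108×10^-5 C.
Since E is radial and uniform over the Gaussian sphere, Φ = E·4πr² = Q_enc/ε₀.
E = k|Q_enc|/r² = (8.99×10^9)(1.108e-5)/(0.329)² = 9.20e5 N/C.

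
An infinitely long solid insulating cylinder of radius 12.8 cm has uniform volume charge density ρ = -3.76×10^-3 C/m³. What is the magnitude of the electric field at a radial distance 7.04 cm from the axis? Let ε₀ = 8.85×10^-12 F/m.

Choose a coaxial cylinder of radius r = 7.04 cm (arbitrary length L) as the Gaussian surface (r < R).
Charge inside radius r per length L is ρ·πr²·L, so λ_enc = ρπr² = -5.854×10^-5 C/m.
Gauss's law: E·2πrL = λ_enc L/ε₀.
E = |λ_enc|/(2πε₀r) = (5.854e-5)/(2π·8.85×10^-12·0.0704) = 1.50×10^7 N/C.

|E| = 1.50×10^7 N/C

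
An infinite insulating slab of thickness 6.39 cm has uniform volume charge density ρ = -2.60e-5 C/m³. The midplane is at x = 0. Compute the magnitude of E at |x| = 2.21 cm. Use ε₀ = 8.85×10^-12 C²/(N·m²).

E ≈ 6.49e4 N/C

By symmetry E is perpendicular to the slab. A Gaussian pillbox from −2.21 cm to +2.21 cm (face area A) lies entirely within the slab.
Q_enc = ρ·(2x)·A and flux = 2EA, so 2EA = 2ρxA/ε₀ ⇒ E = |ρ|x/ε₀.
E = (2.60×10^-5)(0.0221)/(8.85×10^-12) = 6.49×10^4 N/C.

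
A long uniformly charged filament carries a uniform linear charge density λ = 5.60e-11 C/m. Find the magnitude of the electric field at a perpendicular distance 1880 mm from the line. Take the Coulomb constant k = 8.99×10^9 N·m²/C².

|E| = 0.536 N/C

Choose a coaxial cylinder of radius r = 1880 mm (arbitrary length L) as the Gaussian surface.
Q_enc = λL, so λ_enc = 5.60×10^-11 C/m.
Since E is radial and uniform over the curved surface, Φ = E·2πrL = Q_enc/ε₀ = λ_enc L/ε₀.
E = 2k|λ_enc|/r = 2(8.99×10^9)(5.60e-11)/(1.88) = 0.536 N/C.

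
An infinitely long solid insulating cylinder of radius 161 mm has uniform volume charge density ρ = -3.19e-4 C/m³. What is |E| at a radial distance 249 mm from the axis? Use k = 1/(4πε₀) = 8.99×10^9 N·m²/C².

E ≈ 1.88×10^6 V/m

Coaxial Gaussian cylinder, radius r = 249 mm, length L (r > 161 mm, full cross-section enclosed).
λ_enc = ρ·πR² = (-3.19×10^-4)π(0.161)² = -2.598×10^-5 C/m.
Applying ∮E·dA = Q_enc/ε₀ with the end caps contributing no flux:
E = 2k|λ_enc|/r = 2(8.99×10^9)(2.598e-5)/(0.249) = 1.88×10^6 N/C.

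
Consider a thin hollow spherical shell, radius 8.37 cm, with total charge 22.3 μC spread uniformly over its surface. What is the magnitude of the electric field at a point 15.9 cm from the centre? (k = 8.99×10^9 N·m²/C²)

7.93×10^6 N/C

Take a concentric spherical Gaussian surface of radius r = 15.9 cm (r > 8.37 cm).
The entire shell is enclosed: Q_enc = 2.23×10^-5 C.
Applying ∮E·dA = Q_enc/ε₀ with Φ = E(4πr²):
E = k|Q_enc|/r² = (8.99×10^9)(2.23×10^-5)/(0.159)² = 7.93e6 N/C.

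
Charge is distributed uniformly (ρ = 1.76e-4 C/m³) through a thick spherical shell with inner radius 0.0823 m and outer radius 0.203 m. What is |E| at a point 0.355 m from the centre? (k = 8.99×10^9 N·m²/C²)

E = 4.11×10^5 N/C

Use a concentric Gaussian sphere at r = 0.355 m (r > 0.203 m, enclosing the whole shell).
Q_enc = ρ·(4π/3)(b³ − a³) = (1.76×10^-4)·(4π/3)·((0.203)³ − (0.0823)³) = 5.756×10^-6 C.
Applying ∮E·dA = Q_enc/ε₀ with Φ = E(4πr²):
E = k|Q_enc|/r² = (8.99×10^9)(5.756×10^-6)/(0.355)² = 4.11×10^5 N/C.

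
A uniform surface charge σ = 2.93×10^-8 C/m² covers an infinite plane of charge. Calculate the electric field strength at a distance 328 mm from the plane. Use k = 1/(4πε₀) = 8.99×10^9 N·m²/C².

E = 1.66×10^3 N/C

The symmetry is planar: E is normal to the sheet and the same magnitude on both sides. Take a pillbox straddling the sheet with end-cap area A.
Only the two end caps contribute flux: Φ = 2EA. With Q_enc = σA, Gauss's law gives E = |σ|/(2ε₀).
E = 2πk|σ| = 2π(8.99×10^9)(2.93×10^-8) = 1.66×10^3 N/C.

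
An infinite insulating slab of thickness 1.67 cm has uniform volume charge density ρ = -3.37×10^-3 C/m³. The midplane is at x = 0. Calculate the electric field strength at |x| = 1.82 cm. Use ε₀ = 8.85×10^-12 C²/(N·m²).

E ≈ 3.18×10^6 N/C

The point |x| = 1.82 cm lies outside the slab (half-thickness 0.00835 m). A symmetric pillbox spanning the full slab encloses Q_enc = ρ·d·A.
Flux = 2EA ⇒ E = |ρ|d/(2ε₀), independent of distance outside.
E = (3.37×10^-3)(0.0167)/(2·8.85×10^-12) = 3.18×10^6 N/C.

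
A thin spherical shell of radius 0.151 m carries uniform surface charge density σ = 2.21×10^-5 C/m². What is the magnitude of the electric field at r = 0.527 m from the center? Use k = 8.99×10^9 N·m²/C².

2.05×10^5 N/C

Take a concentric spherical Gaussian surface of radius r = 0.527 m (r > 0.151 m).
The entire shell is enclosed: Q_enc = σ·4πR² = (2.21e-5)·4π·(0.151)² = 6.332×10^-6 C.
Since E is radial and uniform over the Gaussian sphere, Φ = E·4πr² = Q_enc/ε₀.
E = k|Q_enc|/r² = (8.99×10^9)(6.332×10^-6)/(0.527)² = 2.05e5 N/C.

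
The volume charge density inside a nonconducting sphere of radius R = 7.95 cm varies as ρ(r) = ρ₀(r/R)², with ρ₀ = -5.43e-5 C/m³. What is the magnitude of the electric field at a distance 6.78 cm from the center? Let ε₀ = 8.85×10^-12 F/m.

Take a concentric spherical Gaussian surface of radius r = 6.78 cm (r < R).
Integrate the density: Q_enc = 4π ∫₀^r ρ₀(r'/R)^2 r'² dr' = 4πρ₀ r^5/(5·R²) = -3.094e-8 C.
By Gauss's law, ∮E·dA = E·4πr² = Q_enc/ε₀.
E = |Q_enc|/(4πε₀r²) = (3.094×10^-8)/(4π·8.85×10^-12·(0.0678)²) = 6.05×10^4 N/C.

6.05×10^4 V/m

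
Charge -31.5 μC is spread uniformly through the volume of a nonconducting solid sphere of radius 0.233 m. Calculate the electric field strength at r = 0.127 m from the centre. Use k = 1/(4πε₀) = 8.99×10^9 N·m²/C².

By spherical symmetry E is radial; choose a Gaussian sphere of radius r = 0.127 m (r < R).
For a uniform sphere the enclosed fraction is (r/R)³, so Q_enc = (-31.5 μC)(0.127/0.233)³ = -5.101×10^-6 C.
Since E is radial and uniform over the Gaussian sphere, Φ = E·4πr² = Q_enc/ε₀.
E = k|Q_enc|/r² = (8.99×10^9)(5.101×10^-6)/(0.127)² = 2.84e6 N/C.

E = 2.84×10^6 V/m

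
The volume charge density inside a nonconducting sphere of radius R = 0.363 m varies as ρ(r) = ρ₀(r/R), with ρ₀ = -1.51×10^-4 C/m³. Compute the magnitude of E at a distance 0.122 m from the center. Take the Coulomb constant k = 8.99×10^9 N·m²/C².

Symmetry ⇒ E = E(r) r̂. Gaussian sphere of radius r = 0.122 m (r < R).
Q_enc = ∫₀^r ρ(r')·4πr'² dr' = (4πρ₀/R) ∫₀^r r'^3 dr' = 4πρ₀ r^4/(4·R) = -2.895×10^-7 C.
By Gauss's law, ∮E·dA = E·4πr² = Q_enc/ε₀.
E = k|Q_enc|/r² = (8.99×10^9)(2.895×10^-7)/(0.122)² = 1.75×10^5 N/C.

|E| ≈ 1.75×10^5 V/m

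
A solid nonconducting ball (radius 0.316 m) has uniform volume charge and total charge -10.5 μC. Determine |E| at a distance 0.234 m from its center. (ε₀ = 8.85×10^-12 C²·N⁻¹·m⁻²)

Symmetry ⇒ E = E(r) r̂. Gaussian sphere of radius r = 0.234 m (r < R).
For a uniform sphere the enclosed fraction is (r/R)³, so Q_enc = (-10.5 μC)(0.234/0.316)³ = -4.264e-6 C.
Since E is radial and uniform over the Gaussian sphere, Φ = E·4πr² = Q_enc/ε₀.
E = |Q_enc|/(4πε₀r²) = (4.264e-6)/(4π·8.85×10^-12·(0.234)²) = 7.00e5 N/C.

E = 7.00e5 V/m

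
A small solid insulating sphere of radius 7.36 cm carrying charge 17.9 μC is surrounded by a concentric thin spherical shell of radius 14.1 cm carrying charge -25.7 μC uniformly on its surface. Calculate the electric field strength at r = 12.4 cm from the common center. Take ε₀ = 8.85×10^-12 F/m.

Use a concentric Gaussian sphere at r = 12.4 cm (between the bodies, 7.36 cm < r < 14.1 cm).
The shell at 14.1 cm lies outside the Gaussian surface, so Q_enc = 17.9 μC = 1.79e-5 C.
Since E is radial and uniform over the Gaussian sphere, Φ = E·4πr² = Q_enc/ε₀.
E = |Q_enc|/(4πε₀r²) = (1.79×10^-5)/(4π·8.85×10^-12·(0.124)²) = 1.05e7 N/C.

E ≈ 1.05×10^7 N/C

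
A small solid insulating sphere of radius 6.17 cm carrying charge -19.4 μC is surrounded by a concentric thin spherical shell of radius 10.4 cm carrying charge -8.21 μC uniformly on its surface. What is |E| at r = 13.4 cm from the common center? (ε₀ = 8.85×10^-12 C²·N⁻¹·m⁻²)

Symmetry ⇒ E = E(r) r̂. Gaussian sphere of radius r = 13.4 cm (r > 10.4 cm, enclosing both).
Q_enc = (-19.4 μC) + (-8.21 μC) = -2.761×10^-5 C.
Applying ∮E·dA = Q_enc/ε₀ with Φ = E(4πr²):
E = |Q_enc|/(4πε₀r²) = (2.761e-5)/(4π·8.85×10^-12·(0.134)²) = 1.38e7 N/C.

1.38e7 V/m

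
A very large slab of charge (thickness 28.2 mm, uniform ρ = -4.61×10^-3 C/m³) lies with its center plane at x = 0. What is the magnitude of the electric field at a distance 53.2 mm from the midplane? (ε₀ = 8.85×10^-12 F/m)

7.34×10^6 N/C

The point |x| = 53.2 mm lies outside the slab (half-thickness 0.0141 m). A symmetric pillbox spanning the full slab encloses Q_enc = ρ·d·A.
Flux = 2EA ⇒ E = |ρ|d/(2ε₀), independent of distance outside.
E = (4.61×10^-3)(0.0282)/(2·8.85×10^-12) = 7.34×10^6 N/C.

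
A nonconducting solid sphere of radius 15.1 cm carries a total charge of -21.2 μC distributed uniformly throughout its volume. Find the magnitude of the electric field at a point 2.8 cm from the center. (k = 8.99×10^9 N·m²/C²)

By spherical symmetry E is radial; choose a Gaussian sphere of radius r = 2.8 cm (r < R).
Only the charge within r is enclosed: Q_enc = Q·(r/R)³ = (-21.2 μC)·(2.8 cm/15.1 cm)³ = -1.352×10^-7 C.
Since E is radial and uniform over the Gaussian sphere, Φ = E·4πr² = Q_enc/ε₀.
E = k|Q_enc|/r² = (8.99×10^9)(1.352e-7)/(0.028)² = 1.55e6 N/C.

E = 1.55×10^6 N/C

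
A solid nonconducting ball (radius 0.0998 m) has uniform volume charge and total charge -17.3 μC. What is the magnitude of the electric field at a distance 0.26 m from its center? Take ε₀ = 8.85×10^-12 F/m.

E = 2.30e6 N/C

Use a concentric Gaussian sphere at r = 0.26 m (r > R, so the entire charge is enclosed).
Q_enc = -17.3 μC = -1.73×10^-5 C.
Applying ∮E·dA = Q_enc/ε₀ with Φ = E(4πr²):
E = |Q_enc|/(4πε₀r²) = (1.73×10^-5)/(4π·8.85×10^-12·(0.26)²) = 2.30×10^6 N/C.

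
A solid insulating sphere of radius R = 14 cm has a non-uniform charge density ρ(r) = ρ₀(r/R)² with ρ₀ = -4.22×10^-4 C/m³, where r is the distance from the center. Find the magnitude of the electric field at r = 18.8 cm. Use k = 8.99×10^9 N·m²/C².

By spherical symmetry E is radial; choose a Gaussian sphere of radius r = 18.8 cm (r > R, all charge enclosed).
Q_enc = 4π ∫₀^R ρ₀(r'/R)^2 r'² dr' = 4πρ₀R³/5 = -2.91×10^-6 C.
Since E is radial and uniform over the Gaussian sphere, Φ = E·4πr² = Q_enc/ε₀.
E = k|Q_enc|/r² = (8.99×10^9)(2.91×10^-6)/(0.188)² = 7.40×10^5 N/C.

E = 7.40e5 N/C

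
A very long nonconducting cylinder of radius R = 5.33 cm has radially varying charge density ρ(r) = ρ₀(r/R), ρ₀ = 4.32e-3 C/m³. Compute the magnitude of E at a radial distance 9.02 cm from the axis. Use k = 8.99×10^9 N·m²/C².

By cylindrical symmetry E is radial; use a coaxial Gaussian cylinder of radius 9.02 cm and length L (r > R, full charge per length enclosed).
λ_enc = 2π ∫₀^R ρ₀(r'/R)^1 r' dr' = 2πρ₀R²/3 = 2.57e-5 C/m.
Since E is radial and uniform over the curved surface, Φ = E·2πrL = Q_enc/ε₀ = λ_enc L/ε₀.
E = 2k|λ_enc|/r = 2(8.99×10^9)(2.57×10^-5)/(0.0902) = 5.12×10^6 N/C.

E ≈ 5.12×10^6 N/C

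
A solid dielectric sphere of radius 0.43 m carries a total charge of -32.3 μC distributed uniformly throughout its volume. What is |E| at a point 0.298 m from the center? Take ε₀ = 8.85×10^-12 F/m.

E = 1.09×10^6 V/m

Symmetry ⇒ E = E(r) r̂. Gaussian sphere of radius r = 0.298 m (r < R).
Only the charge within r is enclosed: Q_enc = Q·(r/R)³ = (-32.3 μC)·(0.298 m/0.43 m)³ = -1.075×10^-5 C.
By Gauss's law, ∮E·dA = E·4πr² = Q_enc/ε₀.
E = |Q_enc|/(4πε₀r²) = (1.075×10^-5)/(4π·8.85×10^-12·(0.298)²) = 1.09×10^6 N/C.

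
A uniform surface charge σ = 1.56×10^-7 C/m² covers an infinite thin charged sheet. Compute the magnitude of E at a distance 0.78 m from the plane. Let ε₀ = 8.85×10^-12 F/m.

|E| ≈ 8.81×10^3 V/m

By planar symmetry E is perpendicular to the sheet and uniform; use a Gaussian pillbox with flat faces of area A on each side of the sheet.
Flux Φ = 2EA and Q_enc = σA, so 2EA = σA/ε₀ ⇒ E = |σ|/(2ε₀), independent of distance.
E = |σ|/(2ε₀) = (1.56e-7)/(2·8.85×10^-12) = 8.81×10^3 N/C.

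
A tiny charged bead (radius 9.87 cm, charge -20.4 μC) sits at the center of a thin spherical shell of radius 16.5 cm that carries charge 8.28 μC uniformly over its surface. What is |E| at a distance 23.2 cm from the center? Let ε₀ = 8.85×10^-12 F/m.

2.02×10^6 V/m

Use a concentric Gaussian sphere at r = 23.2 cm (r > 16.5 cm, enclosing both).
Q_enc = (-20.4 μC) + (8.28 μC) = -1.212×10^-5 C.
Gauss's law: E·4πr² = Q_enc/ε₀.
E = |Q_enc|/(4πε₀r²) = (1.212e-5)/(4π·8.85×10^-12·(0.232)²) = 2.02×10^6 N/C.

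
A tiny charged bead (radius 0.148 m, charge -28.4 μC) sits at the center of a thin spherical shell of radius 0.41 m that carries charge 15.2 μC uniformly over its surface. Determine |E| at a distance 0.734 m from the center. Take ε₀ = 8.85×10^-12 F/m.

By spherical symmetry E is radial; choose a Gaussian sphere of radius r = 0.734 m (r > 0.41 m, enclosing both).
Q_enc = (-28.4 μC) + (15.2 μC) = -1.32×10^-5 C.
Gauss's law: E·4πr² = Q_enc/ε₀.
E = |Q_enc|/(4πε₀r²) = (1.32×10^-5)/(4π·8.85×10^-12·(0.734)²) = 2.20×10^5 N/C.

|E| ≈ 2.20×10^5 N/C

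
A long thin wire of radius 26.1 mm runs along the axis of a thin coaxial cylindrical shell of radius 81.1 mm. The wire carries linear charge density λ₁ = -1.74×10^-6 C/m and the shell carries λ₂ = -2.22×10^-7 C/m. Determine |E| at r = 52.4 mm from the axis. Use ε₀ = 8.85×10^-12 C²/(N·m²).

Choose a coaxial cylinder of radius r = 52.4 mm (arbitrary length L) as the Gaussian surface (between the conductors, 26.1 mm < r < 81.1 mm).
Only the inner wire is enclosed; the outer shell contributes nothing inside itself. λ_enc = λ₁ = -1.74×10^-6 C/m.
Applying ∮E·dA = Q_enc/ε₀ with the end caps contributing no flux:
E = |λ_enc|/(2πε₀r) = (1.74e-6)/(2π·8.85×10^-12·0.0524) = 5.97×10^5 N/C.

|E| ≈ 5.97e5 N/C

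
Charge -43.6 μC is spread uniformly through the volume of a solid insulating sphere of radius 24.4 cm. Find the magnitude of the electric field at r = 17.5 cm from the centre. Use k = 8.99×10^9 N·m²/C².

|E| = 4.72e6 V/m

Symmetry ⇒ E = E(r) r̂. Gaussian sphere of radius r = 17.5 cm (r < R).
For a uniform sphere the enclosed fraction is (r/R)³, so Q_enc = (-43.6 μC)(0.175/0.244)³ = -1.609×10^-5 C.
By Gauss's law, ∮E·dA = E·4πr² = Q_enc/ε₀.
E = k|Q_enc|/r² = (8.99×10^9)(1.609e-5)/(0.175)² = 4.72e6 N/C.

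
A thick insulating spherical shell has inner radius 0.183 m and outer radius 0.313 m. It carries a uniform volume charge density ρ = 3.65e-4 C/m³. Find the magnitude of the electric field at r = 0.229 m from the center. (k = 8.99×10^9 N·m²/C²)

1.54e6 V/m

Symmetry ⇒ E = E(r) r̂. Gaussian sphere of radius r = 0.229 m (within the shell material, 0.183 m < r < 0.313 m).
Only the shell between 0.183 m and r is enclosed: Q_enc = ρ·(4π/3)(r³ − a³) = (3.65×10^-4)·(4π/3)·((0.229)³ − (0.183)³) = 8.991×10^-6 C.
Since E is radial and uniform over the Gaussian sphere, Φ = E·4πr² = Q_enc/ε₀.
E = k|Q_enc|/r² = (8.99×10^9)(8.991×10^-6)/(0.229)² = 1.54e6 N/C.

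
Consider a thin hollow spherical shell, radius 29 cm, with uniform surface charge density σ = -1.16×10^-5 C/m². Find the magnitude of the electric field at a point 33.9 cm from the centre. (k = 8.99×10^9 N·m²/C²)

Take a concentric spherical Gaussian surface of radius r = 33.9 cm (r > 29 cm).
The entire shell is enclosed: Q_enc = σ·4πR² = (-1.16×10^-5)·4π·(0.29)² = -1.226×10^-5 C.
Gauss's law: E·4πr² = Q_enc/ε₀.
E = k|Q_enc|/r² = (8.99×10^9)(1.226×10^-5)/(0.339)² = 9.59e5 N/C.

E = 9.59×10^5 V/m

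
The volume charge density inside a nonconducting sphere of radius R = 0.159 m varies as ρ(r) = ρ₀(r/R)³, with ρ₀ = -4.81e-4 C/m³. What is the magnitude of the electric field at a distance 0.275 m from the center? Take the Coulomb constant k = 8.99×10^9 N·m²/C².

4.81×10^5 V/m

By spherical symmetry E is radial; choose a Gaussian sphere of radius r = 0.275 m (r > R, all charge enclosed).
Q_enc = 4π ∫₀^R ρ₀(r'/R)^3 r'² dr' = 4πρ₀R³/6 = -4.049×10^-6 C.
Since E is radial and uniform over the Gaussian sphere, Φ = E·4πr² = Q_enc/ε₀.
E = k|Q_enc|/r² = (8.99×10^9)(4.049e-6)/(0.275)² = 4.81×10^5 N/C.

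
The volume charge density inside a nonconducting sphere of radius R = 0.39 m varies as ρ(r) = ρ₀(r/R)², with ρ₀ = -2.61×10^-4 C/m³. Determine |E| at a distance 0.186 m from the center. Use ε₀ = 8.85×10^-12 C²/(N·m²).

|E| = 2.50×10^5 N/C

Use a concentric Gaussian sphere at r = 0.186 m (r < R).
Integrate the density: Q_enc = 4π ∫₀^r ρ₀(r'/R)^2 r'² dr' = 4πρ₀ r^5/(5·R²) = -9.601×10^-7 C.
By Gauss's law, ∮E·dA = E·4πr² = Q_enc/ε₀.
E = |Q_enc|/(4πε₀r²) = (9.601×10^-7)/(4π·8.85×10^-12·(0.186)²) = 2.50e5 N/C.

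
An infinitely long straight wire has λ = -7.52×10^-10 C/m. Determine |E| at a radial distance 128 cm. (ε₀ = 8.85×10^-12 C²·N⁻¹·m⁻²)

|E| = 10.6 N/C

Choose a coaxial cylinder of radius r = 128 cm (arbitrary length L) as the Gaussian surface.
Q_enc = λL, so λ_enc = -7.52×10^-10 C/m.
Applying ∮E·dA = Q_enc/ε₀ with the end caps contributing no flux:
E = |λ_enc|/(2πε₀r) = (7.52e-10)/(2π·8.85×10^-12·1.28) = 10.6 N/C.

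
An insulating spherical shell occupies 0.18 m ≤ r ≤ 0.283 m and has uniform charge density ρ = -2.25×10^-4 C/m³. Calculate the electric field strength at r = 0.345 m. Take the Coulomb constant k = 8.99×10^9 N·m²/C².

By spherical symmetry E is radial; choose a Gaussian sphere of radius r = 0.345 m (r > 0.283 m, enclosing the whole shell).
Q_enc = ρ·(4π/3)(b³ − a³) = (-2.25e-4)·(4π/3)·((0.283)³ − (0.18)³) = -1.586×10^-5 C.
By Gauss's law, ∮E·dA = E·4πr² = Q_enc/ε₀.
E = k|Q_enc|/r² = (8.99×10^9)(1.586e-5)/(0.345)² = 1.20×10^6 N/C.

E ≈ 1.20e6 N/C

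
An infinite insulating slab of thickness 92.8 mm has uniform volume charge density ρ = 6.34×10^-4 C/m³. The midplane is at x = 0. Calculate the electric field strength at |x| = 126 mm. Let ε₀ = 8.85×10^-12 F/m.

|E| ≈ 3.32×10^6 V/m

The point |x| = 126 mm lies outside the slab (half-thickness 0.0464 m). A symmetric pillbox spanning the full slab encloses Q_enc = ρ·d·A.
Flux = 2EA ⇒ E = |ρ|d/(2ε₀), independent of distance outside.
E = (6.34e-4)(0.0928)/(2·8.85×10^-12) = 3.32×10^6 N/C.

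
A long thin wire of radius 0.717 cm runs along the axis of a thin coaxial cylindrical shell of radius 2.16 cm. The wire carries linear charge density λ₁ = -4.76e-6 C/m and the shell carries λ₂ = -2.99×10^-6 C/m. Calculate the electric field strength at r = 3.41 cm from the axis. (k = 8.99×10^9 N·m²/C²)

Coaxial Gaussian cylinder, radius r = 3.41 cm, length L (r > 2.16 cm, enclosing both).
λ_enc = λ₁ + λ₂ = (-4.76×10^-6) + (-2.99×10^-6) = -7.75×10^-6 C/m.
Gauss's law: E·2πrL = λ_enc L/ε₀.
E = 2k|λ_enc|/r = 2(8.99×10^9)(7.75e-6)/(0.0341) = 4.09e6 N/C.

4.09e6 V/m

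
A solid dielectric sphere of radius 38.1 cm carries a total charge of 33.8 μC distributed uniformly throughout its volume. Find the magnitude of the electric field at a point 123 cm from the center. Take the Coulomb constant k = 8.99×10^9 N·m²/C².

Take a concentric spherical Gaussian surface of radius r = 123 cm (r > R, so the entire charge is enclosed).
Q_enc = 33.8 μC = 3.38e-5 C.
Gauss's law: E·4πr² = Q_enc/ε₀.
E = k|Q_enc|/r² = (8.99×10^9)(3.38×10^-5)/(1.23)² = 2.01×10^5 N/C.

E ≈ 2.01×10^5 N/C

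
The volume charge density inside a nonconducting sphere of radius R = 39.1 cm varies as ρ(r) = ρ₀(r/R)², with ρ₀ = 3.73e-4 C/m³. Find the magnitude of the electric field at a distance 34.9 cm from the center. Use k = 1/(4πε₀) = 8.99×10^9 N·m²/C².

|E| = 2.34×10^6 N/C

Take a concentric spherical Gaussian surface of radius r = 34.9 cm (r < R).
Q_enc = ∫₀^r ρ(r')·4πr'² dr' = (4πρ₀/R²) ∫₀^r r'^4 dr' = 4πρ₀ r^5/(5·R²) = 3.175e-5 C.
Since E is radial and uniform over the Gaussian sphere, Φ = E·4πr² = Q_enc/ε₀.
E = k|Q_enc|/r² = (8.99×10^9)(3.175×10^-5)/(0.349)² = 2.34×10^6 N/C.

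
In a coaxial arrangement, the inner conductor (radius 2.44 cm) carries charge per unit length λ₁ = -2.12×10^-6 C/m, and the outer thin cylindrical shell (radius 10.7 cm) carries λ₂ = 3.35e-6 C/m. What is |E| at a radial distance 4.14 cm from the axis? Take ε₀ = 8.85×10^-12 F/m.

9.21×10^5 N/C

Choose a coaxial cylinder of radius r = 4.14 cm (arbitrary length L) as the Gaussian surface (between the conductors, 2.44 cm < r < 10.7 cm).
The shell at 10.7 cm lies outside the Gaussian surface, so λ_enc = λ₁ = -2.12×10^-6 C/m.
Since E is radial and uniform over the curved surface, Φ = E·2πrL = Q_enc/ε₀ = λ_enc L/ε₀.
E = |λ_enc|/(2πε₀r) = (2.12×10^-6)/(2π·8.85×10^-12·0.0414) = 9.21e5 N/C.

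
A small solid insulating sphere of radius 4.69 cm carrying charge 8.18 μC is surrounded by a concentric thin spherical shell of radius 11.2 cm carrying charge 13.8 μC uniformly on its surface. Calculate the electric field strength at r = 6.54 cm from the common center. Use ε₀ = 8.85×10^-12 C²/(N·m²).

Use a concentric Gaussian sphere at r = 6.54 cm (between the bodies, 4.69 cm < r < 11.2 cm).
Only the inner charge is enclosed; the outer shell contributes nothing inside itself. Q_enc = 8.18 μC = 8.18e-6 C.
Gauss's law: E·4πr² = Q_enc/ε₀.
E = |Q_enc|/(4πε₀r²) = (8.18×10^-6)/(4π·8.85×10^-12·(0.0654)²) = 1.72e7 N/C.

E = 1.72e7 N/C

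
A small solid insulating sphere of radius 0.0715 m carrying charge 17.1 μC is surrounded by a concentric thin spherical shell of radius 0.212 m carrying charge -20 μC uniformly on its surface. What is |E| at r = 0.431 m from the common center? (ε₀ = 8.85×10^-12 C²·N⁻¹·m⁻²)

Symmetry ⇒ E = E(r) r̂. Gaussian sphere of radius r = 0.431 m (r > 0.212 m, enclosing both).
Q_enc = (17.1 μC) + (-20 μC) = -2.90e-6 C.
Since E is radial and uniform over the Gaussian sphere, Φ = E·4πr² = Q_enc/ε₀.
E = |Q_enc|/(4πε₀r²) = (2.90e-6)/(4π·8.85×10^-12·(0.431)²) = 1.40×10^5 N/C.

|E| = 1.40×10^5 V/m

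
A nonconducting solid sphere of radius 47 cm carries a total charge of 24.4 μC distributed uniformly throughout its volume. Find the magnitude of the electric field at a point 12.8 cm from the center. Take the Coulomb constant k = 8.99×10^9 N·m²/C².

Use a concentric Gaussian sphere at r = 12.8 cm (r < R).
For a uniform sphere the enclosed fraction is (r/R)³, so Q_enc = (24.4 μC)(0.128/0.47)³ = 4.929×10^-7 C.
By Gauss's law, ∮E·dA = E·4πr² = Q_enc/ε₀.
E = k|Q_enc|/r² = (8.99×10^9)(4.929×10^-7)/(0.128)² = 2.70e5 N/C.

E = 2.70×10^5 N/C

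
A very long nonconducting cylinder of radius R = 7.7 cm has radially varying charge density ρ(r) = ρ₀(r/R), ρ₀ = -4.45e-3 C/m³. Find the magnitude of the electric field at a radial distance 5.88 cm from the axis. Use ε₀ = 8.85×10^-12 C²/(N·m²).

E ≈ 7.53×10^6 N/C

Choose a coaxial cylinder of radius r = 5.88 cm (arbitrary length L) as the Gaussian surface (r < R).
λ_enc = ∫₀^r ρ(r')·2πr' dr' = (2πρ₀/R)·r^3/3 = -2.461×10^-5 C/m.
By Gauss's law (flux through the curved wall only), E·2πrL = λ_enc L/ε₀.
E = |λ_enc|/(2πε₀r) = (2.461e-5)/(2π·8.85×10^-12·0.0588) = 7.53×10^6 N/C.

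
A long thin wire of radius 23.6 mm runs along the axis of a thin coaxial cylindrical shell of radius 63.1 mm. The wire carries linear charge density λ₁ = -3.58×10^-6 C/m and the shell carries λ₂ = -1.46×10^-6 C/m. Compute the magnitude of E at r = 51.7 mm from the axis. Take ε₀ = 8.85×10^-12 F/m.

1.25×10^6 N/C

By cylindrical symmetry E is radial; use a coaxial Gaussian cylinder of radius 51.7 mm and length L (between the conductors, 23.6 mm < r < 63.1 mm).
The shell at 63.1 mm lies outside the Gaussian surface, so λ_enc = λ₁ = -3.58×10^-6 C/m.
Since E is radial and uniform over the curved surface, Φ = E·2πrL = Q_enc/ε₀ = λ_enc L/ε₀.
E = |λ_enc|/(2πε₀r) = (3.58×10^-6)/(2π·8.85×10^-12·0.0517) = 1.25×10^6 N/C.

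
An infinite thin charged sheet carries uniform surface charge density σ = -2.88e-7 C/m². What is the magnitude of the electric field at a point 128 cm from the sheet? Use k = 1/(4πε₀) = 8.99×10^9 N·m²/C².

Choose a cylindrical pillbox piercing the sheet, end faces (area A) parallel to it.
Flux Φ = 2EA and Q_enc = σA, so 2EA = σA/ε₀ ⇒ E = |σ|/(2ε₀), independent of distance.
E = 2πk|σ| = 2π(8.99×10^9)(2.88e-7) = 1.63e4 N/C.

|E| ≈ 1.63×10^4 N/C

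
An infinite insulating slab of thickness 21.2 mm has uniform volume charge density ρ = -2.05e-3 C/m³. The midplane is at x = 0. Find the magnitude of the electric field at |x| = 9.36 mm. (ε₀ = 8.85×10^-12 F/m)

2.17e6 V/m

By symmetry E is perpendicular to the slab. A Gaussian pillbox from −9.36 mm to +9.36 mm (face area A) lies entirely within the slab.
Q_enc = ρ·(2x)·A and flux = 2EA, so 2EA = 2ρxA/ε₀ ⇒ E = |ρ|x/ε₀.
E = (2.05×10^-3)(0.00936)/(8.85×10^-12) = 2.17e6 N/C.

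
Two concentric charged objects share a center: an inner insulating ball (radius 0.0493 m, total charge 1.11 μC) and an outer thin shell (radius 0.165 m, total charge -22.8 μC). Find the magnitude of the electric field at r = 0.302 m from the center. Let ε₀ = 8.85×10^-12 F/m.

By spherical symmetry E is radial; choose a Gaussian sphere of radius r = 0.302 m (r > 0.165 m, enclosing both).
Q_enc = (1.11 μC) + (-22.8 μC) = -2.169e-5 C.
Gauss's law: E·4πr² = Q_enc/ε₀.
E = |Q_enc|/(4πε₀r²) = (2.169×10^-5)/(4π·8.85×10^-12·(0.302)²) = 2.14×10^6 N/C.

2.14×10^6 N/C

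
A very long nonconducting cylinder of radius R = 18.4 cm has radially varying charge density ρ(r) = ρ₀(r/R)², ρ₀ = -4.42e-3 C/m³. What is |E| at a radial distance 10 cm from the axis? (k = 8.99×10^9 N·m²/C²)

By cylindrical symmetry E is radial; use a coaxial Gaussian cylinder of radius 10 cm and length L (r < R).
Integrating ρ over the cross-section to radius r: λ_enc = (2πρ₀/R²) ∫₀^r r'^3 dr' = 2πρ₀ r^4/(4·R²) = -2.051e-5 C/m.
Applying ∮E·dA = Q_enc/ε₀ with the end caps contributing no flux:
E = 2k|λ_enc|/r = 2(8.99×10^9)(2.051×10^-5)/(0.1) = 3.69×10^6 N/C.

|E| = 3.69×10^6 N/C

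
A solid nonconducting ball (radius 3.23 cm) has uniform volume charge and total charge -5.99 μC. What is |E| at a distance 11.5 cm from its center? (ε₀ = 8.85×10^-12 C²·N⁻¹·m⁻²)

Symmetry ⇒ E = E(r) r̂. Gaussian sphere of radius r = 11.5 cm (r > R, so the entire charge is enclosed).
Q_enc = -5.99 μC = -5.99×10^-6 C.
Gauss's law: E·4πr² = Q_enc/ε₀.
E = |Q_enc|/(4πε₀r²) = (5.99×10^-6)/(4π·8.85×10^-12·(0.115)²) = 4.07×10^6 N/C.

E ≈ 4.07e6 N/C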